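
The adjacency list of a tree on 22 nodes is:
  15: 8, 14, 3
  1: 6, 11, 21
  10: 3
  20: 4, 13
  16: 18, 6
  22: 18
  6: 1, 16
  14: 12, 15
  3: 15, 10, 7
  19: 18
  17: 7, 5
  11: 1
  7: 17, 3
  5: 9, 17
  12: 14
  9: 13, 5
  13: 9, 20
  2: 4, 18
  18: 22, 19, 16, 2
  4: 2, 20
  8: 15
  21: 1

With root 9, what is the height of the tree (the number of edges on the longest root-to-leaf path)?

9

The longest root-to-leaf path is 9 – 13 – 20 – 4 – 2 – 18 – 16 – 6 – 1 – 21 (9 edges).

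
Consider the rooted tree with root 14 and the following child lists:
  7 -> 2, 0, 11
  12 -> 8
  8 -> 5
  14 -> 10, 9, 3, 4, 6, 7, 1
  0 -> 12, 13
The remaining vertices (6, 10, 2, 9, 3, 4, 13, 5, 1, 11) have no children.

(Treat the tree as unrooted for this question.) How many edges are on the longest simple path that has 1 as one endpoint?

Distances from 1 peak at 6, attained at 5.
1 – 14 – 7 – 0 – 12 – 8 – 5

6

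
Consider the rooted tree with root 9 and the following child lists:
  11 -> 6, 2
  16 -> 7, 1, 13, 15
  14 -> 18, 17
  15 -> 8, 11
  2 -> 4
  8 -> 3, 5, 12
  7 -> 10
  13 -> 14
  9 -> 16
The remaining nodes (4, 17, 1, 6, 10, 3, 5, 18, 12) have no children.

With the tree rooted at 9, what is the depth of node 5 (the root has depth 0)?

9–16–15–8–5 — 4 edges.

4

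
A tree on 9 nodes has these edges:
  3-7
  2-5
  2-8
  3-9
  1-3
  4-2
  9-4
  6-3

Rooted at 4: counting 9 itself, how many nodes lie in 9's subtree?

5

9's subtree: {9, 3, 1, 6, 7}, size 5.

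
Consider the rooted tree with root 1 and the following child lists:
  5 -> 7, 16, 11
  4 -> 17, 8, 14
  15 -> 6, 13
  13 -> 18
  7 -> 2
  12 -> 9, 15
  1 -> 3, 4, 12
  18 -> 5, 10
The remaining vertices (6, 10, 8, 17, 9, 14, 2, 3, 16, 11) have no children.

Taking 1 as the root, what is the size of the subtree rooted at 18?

7

Descendants of 18 (including itself): 18, 5, 10, 7, 11, 16, 2. That's 7.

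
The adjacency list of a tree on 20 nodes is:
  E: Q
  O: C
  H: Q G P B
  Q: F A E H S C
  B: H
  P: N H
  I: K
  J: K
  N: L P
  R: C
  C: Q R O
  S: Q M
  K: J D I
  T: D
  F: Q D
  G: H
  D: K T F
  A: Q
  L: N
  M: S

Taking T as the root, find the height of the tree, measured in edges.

7

The longest root-to-leaf path is T–D–F–Q–H–P–N–L (7 edges).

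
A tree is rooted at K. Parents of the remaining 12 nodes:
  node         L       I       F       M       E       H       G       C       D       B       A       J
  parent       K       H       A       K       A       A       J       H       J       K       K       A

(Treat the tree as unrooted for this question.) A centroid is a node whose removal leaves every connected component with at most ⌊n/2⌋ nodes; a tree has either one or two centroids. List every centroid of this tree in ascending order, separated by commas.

A

Delete A: the remaining components have sizes 4, 3, 3, 1, 1. Max 4 ≤ 6, so A is a centroid.
Every other node leaves some component of size > 6, so the centroid is unique.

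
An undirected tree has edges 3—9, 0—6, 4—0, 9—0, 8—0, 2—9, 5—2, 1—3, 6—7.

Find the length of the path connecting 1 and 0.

1 - 3 - 9 - 0: 3 edges.

3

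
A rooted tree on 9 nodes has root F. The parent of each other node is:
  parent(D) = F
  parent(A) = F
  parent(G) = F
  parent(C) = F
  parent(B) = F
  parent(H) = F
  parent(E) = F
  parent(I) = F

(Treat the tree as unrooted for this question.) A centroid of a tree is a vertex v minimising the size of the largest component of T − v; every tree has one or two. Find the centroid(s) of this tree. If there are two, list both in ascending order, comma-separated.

Delete F: the remaining components have sizes 1, 1, 1, 1, 1, 1, 1, 1. Max 1 ≤ 4, so F is a centroid.
Every other node leaves some component of size > 4, so the centroid is unique.

F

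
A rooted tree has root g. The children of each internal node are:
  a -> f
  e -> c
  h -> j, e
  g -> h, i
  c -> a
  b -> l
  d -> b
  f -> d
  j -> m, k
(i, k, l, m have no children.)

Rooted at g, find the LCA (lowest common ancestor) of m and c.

h

Ancestors of m (toward the root): m, j, h, g.
Ancestors of c: c, e, h, g.
The deepest node appearing in both lists is h.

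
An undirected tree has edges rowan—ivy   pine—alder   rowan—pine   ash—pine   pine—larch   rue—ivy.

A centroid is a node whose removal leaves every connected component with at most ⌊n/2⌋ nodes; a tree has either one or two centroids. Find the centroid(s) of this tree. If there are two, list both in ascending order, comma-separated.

pine

Removing pine splits the tree into components of sizes 3, 1, 1, 1; the largest is 3 ≤ ⌊7/2⌋ = 3.
No neighbour of pine does as well, so pine is the unique centroid.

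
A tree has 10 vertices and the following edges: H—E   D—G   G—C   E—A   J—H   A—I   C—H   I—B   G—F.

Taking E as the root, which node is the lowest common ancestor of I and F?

E

Ancestors of I (toward the root): I, A, E.
Ancestors of F: F, G, C, H, E.
The deepest node appearing in both lists is E.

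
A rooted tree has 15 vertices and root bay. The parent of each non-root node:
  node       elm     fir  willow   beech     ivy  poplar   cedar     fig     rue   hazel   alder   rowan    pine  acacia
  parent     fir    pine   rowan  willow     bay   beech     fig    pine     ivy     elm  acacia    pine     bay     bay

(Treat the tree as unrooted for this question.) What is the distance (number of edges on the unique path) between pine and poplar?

Walking from pine: pine – rowan – willow – beech – poplar. Length 4.

4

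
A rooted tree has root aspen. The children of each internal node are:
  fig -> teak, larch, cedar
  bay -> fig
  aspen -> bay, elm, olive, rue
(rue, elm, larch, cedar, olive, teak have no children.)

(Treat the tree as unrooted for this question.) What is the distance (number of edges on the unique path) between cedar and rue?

4

Walking from cedar: cedar – fig – bay – aspen – rue. Length 4.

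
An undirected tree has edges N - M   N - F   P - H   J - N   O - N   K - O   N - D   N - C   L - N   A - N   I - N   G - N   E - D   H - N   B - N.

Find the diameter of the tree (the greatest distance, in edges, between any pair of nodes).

BFS from P reaches K last, at distance 4; BFS from K confirms no node is farther.
Path: P-H-N-O-K.

4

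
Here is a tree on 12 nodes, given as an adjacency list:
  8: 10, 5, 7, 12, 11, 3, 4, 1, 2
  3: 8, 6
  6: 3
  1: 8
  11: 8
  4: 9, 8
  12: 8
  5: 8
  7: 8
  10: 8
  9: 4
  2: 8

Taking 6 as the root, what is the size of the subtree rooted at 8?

10

Descendants of 8 (including itself): 8, 4, 1, 12, 5, 10, 11, 2, 7, 9. That's 10.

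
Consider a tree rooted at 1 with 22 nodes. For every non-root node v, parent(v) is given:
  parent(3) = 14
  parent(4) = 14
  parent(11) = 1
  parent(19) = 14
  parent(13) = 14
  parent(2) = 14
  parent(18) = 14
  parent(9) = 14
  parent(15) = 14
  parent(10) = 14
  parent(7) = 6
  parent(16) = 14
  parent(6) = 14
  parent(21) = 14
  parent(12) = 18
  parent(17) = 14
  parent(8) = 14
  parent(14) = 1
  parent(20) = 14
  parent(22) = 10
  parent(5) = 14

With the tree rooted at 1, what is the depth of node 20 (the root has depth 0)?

1 → 14 → 20 — 2 edges.

2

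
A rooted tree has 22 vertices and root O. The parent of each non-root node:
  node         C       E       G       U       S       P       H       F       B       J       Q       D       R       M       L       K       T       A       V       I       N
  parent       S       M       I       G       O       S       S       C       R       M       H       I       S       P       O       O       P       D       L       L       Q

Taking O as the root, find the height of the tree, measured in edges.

4

N sits deepest: O-S-H-Q-N — 4 edges from the root.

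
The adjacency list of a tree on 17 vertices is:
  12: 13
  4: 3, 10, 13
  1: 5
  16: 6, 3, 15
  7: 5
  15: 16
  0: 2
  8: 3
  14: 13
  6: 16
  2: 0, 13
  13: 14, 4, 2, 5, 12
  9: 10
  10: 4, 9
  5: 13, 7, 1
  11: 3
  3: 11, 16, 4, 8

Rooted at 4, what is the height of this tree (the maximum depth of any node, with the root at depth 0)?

A deepest node is 7, reached by 4 → 13 → 5 → 7.
That path has 3 edges, so the height is 3.

3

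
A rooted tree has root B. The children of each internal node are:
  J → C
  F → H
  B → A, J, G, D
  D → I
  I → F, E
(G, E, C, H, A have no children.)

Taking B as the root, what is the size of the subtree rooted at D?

The subtree rooted at D contains: D, I, F, E, H — 5 nodes.

5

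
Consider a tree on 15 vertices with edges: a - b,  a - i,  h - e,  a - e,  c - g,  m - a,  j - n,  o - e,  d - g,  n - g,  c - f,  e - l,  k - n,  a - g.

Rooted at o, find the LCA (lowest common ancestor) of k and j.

Path k→root: k n g a e o; path j→root: j n g a e o.
First common node: n.

n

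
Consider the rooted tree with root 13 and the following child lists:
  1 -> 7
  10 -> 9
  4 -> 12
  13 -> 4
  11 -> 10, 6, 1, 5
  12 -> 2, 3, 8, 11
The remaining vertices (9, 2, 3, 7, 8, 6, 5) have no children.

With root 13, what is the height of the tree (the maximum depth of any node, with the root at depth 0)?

5

9 sits deepest: 13 – 4 – 12 – 11 – 10 – 9 — 5 edges from the root.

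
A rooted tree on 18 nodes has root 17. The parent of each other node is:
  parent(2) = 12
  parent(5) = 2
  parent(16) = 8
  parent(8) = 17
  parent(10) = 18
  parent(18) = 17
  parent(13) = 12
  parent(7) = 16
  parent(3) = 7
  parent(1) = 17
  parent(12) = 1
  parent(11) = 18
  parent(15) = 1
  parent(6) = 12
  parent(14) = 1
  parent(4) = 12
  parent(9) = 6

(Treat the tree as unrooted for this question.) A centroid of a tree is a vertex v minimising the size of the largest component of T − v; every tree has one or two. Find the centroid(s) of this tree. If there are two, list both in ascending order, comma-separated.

1

If 1 is removed the pieces have sizes 8, 7, 1, 1, all ≤ ⌊18/2⌋ = 9.
No neighbour of 1 does as well, so 1 is the unique centroid.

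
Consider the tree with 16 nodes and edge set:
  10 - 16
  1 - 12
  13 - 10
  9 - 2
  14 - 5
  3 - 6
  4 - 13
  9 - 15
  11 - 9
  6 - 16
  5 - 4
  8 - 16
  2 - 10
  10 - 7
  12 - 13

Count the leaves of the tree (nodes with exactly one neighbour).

7

Exactly 7 nodes have a single neighbour: 1, 3, 7, 8, 11, 14, 15.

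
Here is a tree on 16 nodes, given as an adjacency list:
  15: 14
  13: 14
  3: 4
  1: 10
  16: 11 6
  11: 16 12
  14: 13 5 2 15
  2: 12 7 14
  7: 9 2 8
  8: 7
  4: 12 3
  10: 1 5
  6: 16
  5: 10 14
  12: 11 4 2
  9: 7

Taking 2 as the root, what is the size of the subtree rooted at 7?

The subtree rooted at 7 contains: 7, 8, 9 — 3 nodes.

3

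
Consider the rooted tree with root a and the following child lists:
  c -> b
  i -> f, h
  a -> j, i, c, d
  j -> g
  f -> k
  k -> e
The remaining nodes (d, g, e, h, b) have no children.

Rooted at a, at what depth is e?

4

a → i → f → k → e — 4 edges.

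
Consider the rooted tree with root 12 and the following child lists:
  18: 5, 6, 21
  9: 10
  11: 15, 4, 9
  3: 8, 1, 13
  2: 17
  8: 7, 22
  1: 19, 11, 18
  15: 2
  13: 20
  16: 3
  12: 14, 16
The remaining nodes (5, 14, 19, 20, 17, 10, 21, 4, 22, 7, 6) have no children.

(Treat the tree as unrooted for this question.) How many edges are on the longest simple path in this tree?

8

BFS from 17 reaches 14 last, at distance 8; BFS from 14 confirms no node is farther.
Path: 17 - 2 - 15 - 11 - 1 - 3 - 16 - 12 - 14.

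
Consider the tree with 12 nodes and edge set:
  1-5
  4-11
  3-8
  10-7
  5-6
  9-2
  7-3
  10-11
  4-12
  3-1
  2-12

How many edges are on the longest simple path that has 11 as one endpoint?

A farthest node from 11 is 6.
The path 11–10–7–3–1–5–6 has 6 edges.

6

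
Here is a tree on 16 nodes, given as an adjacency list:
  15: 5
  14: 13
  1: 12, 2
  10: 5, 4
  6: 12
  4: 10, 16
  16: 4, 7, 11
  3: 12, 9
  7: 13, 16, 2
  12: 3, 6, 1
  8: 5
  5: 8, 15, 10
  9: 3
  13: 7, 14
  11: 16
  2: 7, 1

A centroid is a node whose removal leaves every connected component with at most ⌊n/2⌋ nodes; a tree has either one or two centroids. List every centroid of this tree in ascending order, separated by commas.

7

Delete 7: the remaining components have sizes 7, 6, 2. Max 7 ≤ 8, so 7 is a centroid.
Every other node leaves some component of size > 8, so the centroid is unique.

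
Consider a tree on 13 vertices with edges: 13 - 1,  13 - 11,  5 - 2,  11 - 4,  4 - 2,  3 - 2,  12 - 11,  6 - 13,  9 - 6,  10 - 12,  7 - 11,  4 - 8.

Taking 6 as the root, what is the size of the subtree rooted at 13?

11

13's subtree: {13, 11, 1, 4, 7, 12, 8, 2, 10, 5, 3}, size 11.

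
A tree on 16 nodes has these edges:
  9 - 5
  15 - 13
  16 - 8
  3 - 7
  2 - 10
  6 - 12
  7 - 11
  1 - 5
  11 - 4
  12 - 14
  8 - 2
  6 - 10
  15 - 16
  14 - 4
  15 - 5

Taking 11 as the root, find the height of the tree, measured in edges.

11

9 sits deepest: 11 – 4 – 14 – 12 – 6 – 10 – 2 – 8 – 16 – 15 – 5 – 9 — 11 edges from the root.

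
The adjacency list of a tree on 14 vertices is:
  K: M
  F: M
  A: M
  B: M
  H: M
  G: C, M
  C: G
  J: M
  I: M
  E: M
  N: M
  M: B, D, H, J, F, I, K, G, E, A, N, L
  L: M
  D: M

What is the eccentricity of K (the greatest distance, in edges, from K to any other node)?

3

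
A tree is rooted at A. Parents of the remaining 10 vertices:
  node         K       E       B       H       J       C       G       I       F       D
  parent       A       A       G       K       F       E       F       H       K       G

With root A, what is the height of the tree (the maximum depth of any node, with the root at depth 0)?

4

A deepest node is B, reached by A-K-F-G-B.
That path has 4 edges, so the height is 4.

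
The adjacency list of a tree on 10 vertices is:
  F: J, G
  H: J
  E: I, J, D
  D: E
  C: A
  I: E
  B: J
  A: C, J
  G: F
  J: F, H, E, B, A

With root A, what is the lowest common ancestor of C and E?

Path C→root: C A; path E→root: E J A.
First common node: A.

A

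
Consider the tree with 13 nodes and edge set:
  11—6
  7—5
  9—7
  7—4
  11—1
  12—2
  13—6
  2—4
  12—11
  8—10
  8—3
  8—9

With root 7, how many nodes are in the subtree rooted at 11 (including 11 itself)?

4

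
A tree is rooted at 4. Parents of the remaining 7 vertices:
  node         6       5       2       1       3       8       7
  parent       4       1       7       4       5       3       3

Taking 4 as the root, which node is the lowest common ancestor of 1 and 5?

1

Path 1→root: 1 4; path 5→root: 5 1 4.
First common node: 1.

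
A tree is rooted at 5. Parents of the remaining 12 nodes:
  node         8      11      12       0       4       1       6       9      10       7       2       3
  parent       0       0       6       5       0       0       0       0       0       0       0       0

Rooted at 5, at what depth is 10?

2

5 – 0 – 10 — 2 edges.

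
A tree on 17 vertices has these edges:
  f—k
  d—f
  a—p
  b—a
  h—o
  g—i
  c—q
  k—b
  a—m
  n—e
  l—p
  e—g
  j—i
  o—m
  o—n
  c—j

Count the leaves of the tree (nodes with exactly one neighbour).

4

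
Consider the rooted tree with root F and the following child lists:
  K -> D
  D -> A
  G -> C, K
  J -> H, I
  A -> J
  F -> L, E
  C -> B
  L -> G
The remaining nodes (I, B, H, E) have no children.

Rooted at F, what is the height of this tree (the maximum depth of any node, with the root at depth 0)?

7

The longest root-to-leaf path is F – L – G – K – D – A – J – I (7 edges).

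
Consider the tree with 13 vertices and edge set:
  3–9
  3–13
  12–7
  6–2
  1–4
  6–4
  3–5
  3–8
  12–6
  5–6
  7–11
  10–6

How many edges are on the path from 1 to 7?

1 - 4 - 6 - 12 - 7: 4 edges.

4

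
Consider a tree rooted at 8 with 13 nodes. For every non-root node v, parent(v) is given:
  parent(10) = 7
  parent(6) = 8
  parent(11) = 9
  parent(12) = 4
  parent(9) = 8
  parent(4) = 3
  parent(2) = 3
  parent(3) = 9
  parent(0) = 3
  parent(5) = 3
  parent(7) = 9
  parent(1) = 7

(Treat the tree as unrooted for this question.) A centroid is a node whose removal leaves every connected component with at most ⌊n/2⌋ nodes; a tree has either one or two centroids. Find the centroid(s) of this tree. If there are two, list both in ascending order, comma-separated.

9

Removing 9 splits the tree into components of sizes 6, 3, 2, 1; the largest is 6 ≤ ⌊13/2⌋ = 6.
No neighbour of 9 does as well, so 9 is the unique centroid.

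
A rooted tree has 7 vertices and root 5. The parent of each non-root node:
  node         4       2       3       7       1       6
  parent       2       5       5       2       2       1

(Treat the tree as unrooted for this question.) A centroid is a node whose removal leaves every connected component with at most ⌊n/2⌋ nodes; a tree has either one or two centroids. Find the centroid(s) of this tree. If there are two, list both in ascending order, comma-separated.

If 2 is removed the pieces have sizes 2, 2, 1, 1, all ≤ ⌊7/2⌋ = 3.
No neighbour of 2 does as well, so 2 is the unique centroid.

2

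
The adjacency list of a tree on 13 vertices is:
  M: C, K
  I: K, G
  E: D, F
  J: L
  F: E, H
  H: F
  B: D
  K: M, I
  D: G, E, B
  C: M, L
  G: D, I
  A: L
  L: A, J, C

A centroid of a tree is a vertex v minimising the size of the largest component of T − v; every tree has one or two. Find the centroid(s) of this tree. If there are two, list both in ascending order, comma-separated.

Delete I: the remaining components have sizes 6, 6. Max 6 ≤ 6, so I is a centroid.
Every other node leaves some component of size > 6, so the centroid is unique.

I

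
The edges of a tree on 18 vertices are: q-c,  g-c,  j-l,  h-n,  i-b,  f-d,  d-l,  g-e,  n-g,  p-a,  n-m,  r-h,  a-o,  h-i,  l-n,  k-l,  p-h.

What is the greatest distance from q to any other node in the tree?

A farthest node from q is o.
The path q–c–g–n–h–p–a–o has 7 edges.

7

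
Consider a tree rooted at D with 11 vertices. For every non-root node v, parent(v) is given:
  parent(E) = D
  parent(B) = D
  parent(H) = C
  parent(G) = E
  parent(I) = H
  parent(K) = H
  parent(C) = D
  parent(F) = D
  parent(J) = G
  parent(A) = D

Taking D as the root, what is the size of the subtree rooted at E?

3

Descendants of E (including itself): E, G, J. That's 3.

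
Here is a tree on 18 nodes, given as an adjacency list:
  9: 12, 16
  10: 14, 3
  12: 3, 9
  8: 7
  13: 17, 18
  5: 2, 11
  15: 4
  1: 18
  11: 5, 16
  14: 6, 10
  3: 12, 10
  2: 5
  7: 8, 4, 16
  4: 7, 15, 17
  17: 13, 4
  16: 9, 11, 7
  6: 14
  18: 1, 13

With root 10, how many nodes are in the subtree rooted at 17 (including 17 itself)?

4

Descendants of 17 (including itself): 17, 13, 18, 1. That's 4.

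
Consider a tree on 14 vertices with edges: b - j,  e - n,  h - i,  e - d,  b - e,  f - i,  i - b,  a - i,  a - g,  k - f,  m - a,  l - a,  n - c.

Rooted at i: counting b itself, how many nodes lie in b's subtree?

b's subtree: {b, e, j, n, d, c}, size 6.

6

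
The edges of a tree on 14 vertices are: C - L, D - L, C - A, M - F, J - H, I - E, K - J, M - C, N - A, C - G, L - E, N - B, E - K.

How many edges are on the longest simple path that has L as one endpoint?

A farthest node from L is B (H also at distance 4).
The path L-C-A-N-B has 4 edges.

4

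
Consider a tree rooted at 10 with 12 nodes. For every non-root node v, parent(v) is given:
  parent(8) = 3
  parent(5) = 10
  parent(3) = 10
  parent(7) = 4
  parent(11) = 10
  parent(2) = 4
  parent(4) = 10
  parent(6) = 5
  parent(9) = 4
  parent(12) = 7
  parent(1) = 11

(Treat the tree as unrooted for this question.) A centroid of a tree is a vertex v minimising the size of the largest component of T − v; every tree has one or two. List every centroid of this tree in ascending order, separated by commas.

10

Delete 10: the remaining components have sizes 5, 2, 2, 2. Max 5 ≤ 6, so 10 is a centroid.
Every other node leaves some component of size > 6, so the centroid is unique.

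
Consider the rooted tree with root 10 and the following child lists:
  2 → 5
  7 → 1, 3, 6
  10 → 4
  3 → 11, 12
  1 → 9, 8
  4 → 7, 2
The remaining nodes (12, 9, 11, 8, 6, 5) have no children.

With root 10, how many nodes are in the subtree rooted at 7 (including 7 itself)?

Descendants of 7 (including itself): 7, 1, 3, 6, 9, 8, 11, 12. That's 8.

8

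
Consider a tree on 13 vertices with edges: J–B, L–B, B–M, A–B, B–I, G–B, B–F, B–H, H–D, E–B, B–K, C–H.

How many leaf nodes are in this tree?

11

Degree-1 nodes: A, C, D, E, F, G, I, J, K, L, M — 11 of them.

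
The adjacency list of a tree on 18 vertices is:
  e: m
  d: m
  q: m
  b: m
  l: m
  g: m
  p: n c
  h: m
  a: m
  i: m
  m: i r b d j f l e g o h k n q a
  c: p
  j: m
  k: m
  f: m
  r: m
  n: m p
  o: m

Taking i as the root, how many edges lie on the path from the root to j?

2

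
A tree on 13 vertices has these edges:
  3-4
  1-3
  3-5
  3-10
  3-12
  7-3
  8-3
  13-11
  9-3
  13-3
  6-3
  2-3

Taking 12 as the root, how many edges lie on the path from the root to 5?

2

Climbing from 5 to the root: 5–3–12. That's 2 steps.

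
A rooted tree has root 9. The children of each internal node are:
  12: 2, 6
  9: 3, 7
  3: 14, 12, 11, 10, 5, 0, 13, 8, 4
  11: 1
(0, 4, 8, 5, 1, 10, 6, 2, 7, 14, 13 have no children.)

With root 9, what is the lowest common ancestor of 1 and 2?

Path 1→root: 1 11 3 9; path 2→root: 2 12 3 9.
First common node: 3.

3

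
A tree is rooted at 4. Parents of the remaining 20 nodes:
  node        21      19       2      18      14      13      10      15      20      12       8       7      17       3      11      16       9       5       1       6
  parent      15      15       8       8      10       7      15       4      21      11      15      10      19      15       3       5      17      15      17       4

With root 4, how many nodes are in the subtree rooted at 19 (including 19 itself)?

The subtree rooted at 19 contains: 19, 17, 1, 9 — 4 nodes.

4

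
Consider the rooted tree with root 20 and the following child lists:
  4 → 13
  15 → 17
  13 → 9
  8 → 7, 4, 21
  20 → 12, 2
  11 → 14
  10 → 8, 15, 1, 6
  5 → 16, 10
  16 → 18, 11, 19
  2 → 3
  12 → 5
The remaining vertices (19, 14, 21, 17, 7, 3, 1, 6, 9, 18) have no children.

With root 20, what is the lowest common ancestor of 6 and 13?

Ancestors of 6 (toward the root): 6, 10, 5, 12, 20.
Ancestors of 13: 13, 4, 8, 10, 5, 12, 20.
The deepest node appearing in both lists is 10.

10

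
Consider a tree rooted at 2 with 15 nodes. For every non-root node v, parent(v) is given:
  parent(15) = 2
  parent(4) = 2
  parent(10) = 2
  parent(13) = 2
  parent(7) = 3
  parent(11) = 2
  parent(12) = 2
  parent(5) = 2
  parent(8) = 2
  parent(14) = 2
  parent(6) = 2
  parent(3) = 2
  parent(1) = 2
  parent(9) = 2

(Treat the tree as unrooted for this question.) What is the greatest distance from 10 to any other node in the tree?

The node farthest from 10 is 7, via 10 – 2 – 3 – 7 — 3 edges.

3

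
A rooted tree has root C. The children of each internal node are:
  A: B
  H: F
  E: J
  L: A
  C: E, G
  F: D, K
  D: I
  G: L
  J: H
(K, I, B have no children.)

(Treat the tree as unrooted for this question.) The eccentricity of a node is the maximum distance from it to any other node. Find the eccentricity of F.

Distances from F peak at 8, attained at B.
F-H-J-E-C-G-L-A-B

8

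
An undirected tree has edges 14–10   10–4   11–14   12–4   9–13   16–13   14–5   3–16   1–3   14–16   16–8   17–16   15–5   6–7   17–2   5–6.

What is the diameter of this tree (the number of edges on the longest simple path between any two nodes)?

A longest path is 12 - 4 - 10 - 14 - 16 - 17 - 2, with 6 edges.

6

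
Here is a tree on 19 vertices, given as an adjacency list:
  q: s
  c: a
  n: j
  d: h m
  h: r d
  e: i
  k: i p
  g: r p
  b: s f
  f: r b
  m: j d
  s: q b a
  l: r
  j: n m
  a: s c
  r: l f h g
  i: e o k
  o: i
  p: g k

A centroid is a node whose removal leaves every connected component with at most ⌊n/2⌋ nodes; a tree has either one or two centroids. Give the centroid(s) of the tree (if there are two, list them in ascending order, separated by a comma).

Delete r: the remaining components have sizes 6, 6, 5, 1. Max 6 ≤ 9, so r is a centroid.
No neighbour of r does as well, so r is the unique centroid.

r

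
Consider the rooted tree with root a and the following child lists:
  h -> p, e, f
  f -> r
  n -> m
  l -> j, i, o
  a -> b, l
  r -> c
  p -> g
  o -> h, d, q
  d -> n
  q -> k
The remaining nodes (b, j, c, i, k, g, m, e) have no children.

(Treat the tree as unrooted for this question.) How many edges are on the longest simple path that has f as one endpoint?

The node farthest from f is m (b also at distance 5), via f – h – o – d – n – m — 5 edges.

5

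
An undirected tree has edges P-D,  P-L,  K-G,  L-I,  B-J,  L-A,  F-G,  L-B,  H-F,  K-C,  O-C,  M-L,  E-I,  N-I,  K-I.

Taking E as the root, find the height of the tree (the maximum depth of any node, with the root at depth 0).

H sits deepest: E-I-K-G-F-H — 5 edges from the root.

5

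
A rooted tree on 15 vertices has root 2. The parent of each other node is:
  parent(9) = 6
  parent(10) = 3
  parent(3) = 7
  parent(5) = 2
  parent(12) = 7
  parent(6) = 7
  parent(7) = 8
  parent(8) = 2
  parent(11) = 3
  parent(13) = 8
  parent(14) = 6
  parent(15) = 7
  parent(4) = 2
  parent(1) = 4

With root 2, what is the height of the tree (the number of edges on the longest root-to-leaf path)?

4

9 sits deepest: 2-8-7-6-9 — 4 edges from the root.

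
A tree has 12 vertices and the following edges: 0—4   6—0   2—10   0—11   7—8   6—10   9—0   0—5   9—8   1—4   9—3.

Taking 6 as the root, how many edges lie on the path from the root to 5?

6–0–5 — 2 edges.

2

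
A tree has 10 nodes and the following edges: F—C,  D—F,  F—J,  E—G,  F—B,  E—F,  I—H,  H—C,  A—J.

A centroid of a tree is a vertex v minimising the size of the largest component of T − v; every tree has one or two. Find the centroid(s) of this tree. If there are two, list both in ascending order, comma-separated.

Delete F: the remaining components have sizes 3, 2, 2, 1, 1. Max 3 ≤ 5, so F is a centroid.
Every other node leaves some component of size > 5, so the centroid is unique.

F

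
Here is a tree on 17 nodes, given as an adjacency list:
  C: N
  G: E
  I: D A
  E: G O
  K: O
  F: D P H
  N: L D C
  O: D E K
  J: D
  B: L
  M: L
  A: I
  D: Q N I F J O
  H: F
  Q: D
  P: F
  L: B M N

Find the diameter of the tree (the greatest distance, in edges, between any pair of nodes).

6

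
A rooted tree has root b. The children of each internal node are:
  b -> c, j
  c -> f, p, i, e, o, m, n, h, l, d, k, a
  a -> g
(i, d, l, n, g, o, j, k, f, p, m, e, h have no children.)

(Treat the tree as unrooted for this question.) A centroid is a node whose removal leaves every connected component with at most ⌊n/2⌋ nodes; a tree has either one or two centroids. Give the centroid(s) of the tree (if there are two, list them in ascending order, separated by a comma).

c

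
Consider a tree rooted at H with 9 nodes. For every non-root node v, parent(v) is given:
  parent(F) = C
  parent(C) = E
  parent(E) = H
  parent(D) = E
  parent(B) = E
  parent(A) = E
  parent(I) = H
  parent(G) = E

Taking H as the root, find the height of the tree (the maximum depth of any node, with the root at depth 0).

3

The longest root-to-leaf path is H – E – C – F (3 edges).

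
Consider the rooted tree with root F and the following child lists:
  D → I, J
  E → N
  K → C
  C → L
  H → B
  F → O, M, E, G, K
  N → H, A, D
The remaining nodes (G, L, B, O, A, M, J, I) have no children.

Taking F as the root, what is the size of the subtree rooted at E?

8

E's subtree: {E, N, H, D, A, B, J, I}, size 8.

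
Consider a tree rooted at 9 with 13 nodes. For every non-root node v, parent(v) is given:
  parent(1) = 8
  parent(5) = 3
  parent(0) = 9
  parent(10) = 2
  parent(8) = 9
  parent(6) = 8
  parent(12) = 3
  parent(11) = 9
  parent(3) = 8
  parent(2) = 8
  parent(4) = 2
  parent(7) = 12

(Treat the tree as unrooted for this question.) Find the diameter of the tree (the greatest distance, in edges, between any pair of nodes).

5

A longest path is 7–12–3–8–9–11, with 5 edges.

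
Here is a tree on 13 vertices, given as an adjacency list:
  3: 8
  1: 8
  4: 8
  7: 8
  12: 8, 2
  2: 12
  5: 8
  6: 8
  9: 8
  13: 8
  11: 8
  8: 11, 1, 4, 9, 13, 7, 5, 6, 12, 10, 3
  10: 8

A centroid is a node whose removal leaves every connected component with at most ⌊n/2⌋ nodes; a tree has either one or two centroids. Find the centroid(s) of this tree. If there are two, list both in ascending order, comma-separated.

8

Removing 8 splits the tree into components of sizes 2, 1, 1, 1, 1, 1, 1, 1, 1, 1, 1; the largest is 2 ≤ ⌊13/2⌋ = 6.
No neighbour of 8 does as well, so 8 is the unique centroid.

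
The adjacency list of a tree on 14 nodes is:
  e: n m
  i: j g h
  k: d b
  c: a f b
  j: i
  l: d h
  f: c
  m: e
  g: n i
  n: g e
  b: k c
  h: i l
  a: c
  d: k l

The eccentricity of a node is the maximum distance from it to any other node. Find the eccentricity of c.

The node farthest from c is m, via c – b – k – d – l – h – i – g – n – e – m — 10 edges.

10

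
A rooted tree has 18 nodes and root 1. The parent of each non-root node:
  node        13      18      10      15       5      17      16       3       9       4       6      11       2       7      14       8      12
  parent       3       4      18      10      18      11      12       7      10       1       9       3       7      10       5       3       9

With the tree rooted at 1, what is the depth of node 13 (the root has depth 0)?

6

Path from 1 to 13: 1 – 4 – 18 – 10 – 7 – 3 – 13, which has 6 edges.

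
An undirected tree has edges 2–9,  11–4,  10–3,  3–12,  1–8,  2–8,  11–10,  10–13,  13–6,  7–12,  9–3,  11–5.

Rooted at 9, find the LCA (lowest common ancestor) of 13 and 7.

13's ancestor chain is 13, 10, 3, 9 and 7's is 7, 12, 3, 9; they first meet at 3.

3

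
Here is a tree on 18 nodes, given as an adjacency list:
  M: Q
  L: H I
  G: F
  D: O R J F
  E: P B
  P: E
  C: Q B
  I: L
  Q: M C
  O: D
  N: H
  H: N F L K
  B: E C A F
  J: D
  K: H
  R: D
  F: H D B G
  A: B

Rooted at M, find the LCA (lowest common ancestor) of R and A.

R's ancestor chain is R, D, F, B, C, Q, M and A's is A, B, C, Q, M; they first meet at B.

B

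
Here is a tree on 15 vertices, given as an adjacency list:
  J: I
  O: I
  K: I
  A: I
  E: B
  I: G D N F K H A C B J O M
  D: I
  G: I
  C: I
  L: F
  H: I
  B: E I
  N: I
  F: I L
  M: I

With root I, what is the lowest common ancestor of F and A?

Ancestors of F (toward the root): F, I.
Ancestors of A: A, I.
The deepest node appearing in both lists is I.

I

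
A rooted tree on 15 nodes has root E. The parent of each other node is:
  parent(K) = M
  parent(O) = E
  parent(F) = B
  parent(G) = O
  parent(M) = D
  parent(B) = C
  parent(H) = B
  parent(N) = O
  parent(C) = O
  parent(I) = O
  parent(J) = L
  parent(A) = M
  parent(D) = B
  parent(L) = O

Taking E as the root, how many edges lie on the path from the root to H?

Climbing from H to the root: H – B – C – O – E. That's 4 steps.

4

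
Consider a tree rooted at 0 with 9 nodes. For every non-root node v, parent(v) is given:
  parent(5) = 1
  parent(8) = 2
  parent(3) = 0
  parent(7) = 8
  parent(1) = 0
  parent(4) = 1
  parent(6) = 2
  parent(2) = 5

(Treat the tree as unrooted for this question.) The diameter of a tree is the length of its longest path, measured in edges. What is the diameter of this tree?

6

Starting from 3, a farthest node is 7 at distance 6.
One longest path: 3–0–1–5–2–8–7.
So the diameter is 6.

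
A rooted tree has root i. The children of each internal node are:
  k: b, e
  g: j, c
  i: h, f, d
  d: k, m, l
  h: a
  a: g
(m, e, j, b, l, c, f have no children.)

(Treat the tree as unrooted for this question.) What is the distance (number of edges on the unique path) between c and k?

6

Walking from c: c - g - a - h - i - d - k. Length 6.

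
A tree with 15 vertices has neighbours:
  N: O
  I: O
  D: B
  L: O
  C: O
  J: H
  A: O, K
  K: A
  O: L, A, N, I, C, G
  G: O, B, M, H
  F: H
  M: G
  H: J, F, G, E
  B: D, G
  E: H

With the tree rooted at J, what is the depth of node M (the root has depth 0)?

Climbing from M to the root: M – G – H – J. That's 3 steps.

3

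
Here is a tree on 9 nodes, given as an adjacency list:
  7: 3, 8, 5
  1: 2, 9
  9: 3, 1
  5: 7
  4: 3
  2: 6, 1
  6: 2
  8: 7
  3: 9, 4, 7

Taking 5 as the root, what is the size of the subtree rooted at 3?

The subtree rooted at 3 contains: 3, 9, 4, 1, 2, 6 — 6 nodes.

6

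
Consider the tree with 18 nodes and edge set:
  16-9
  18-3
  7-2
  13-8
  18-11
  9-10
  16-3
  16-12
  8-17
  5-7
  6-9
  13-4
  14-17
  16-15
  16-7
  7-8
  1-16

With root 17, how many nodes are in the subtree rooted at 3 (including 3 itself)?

3

Descendants of 3 (including itself): 3, 18, 11. That's 3.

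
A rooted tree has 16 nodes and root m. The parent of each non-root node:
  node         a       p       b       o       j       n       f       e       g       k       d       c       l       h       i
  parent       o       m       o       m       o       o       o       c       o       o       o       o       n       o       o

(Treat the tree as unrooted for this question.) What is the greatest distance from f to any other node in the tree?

The node farthest from f is p (l, e also at distance 3), via f-o-m-p — 3 edges.

3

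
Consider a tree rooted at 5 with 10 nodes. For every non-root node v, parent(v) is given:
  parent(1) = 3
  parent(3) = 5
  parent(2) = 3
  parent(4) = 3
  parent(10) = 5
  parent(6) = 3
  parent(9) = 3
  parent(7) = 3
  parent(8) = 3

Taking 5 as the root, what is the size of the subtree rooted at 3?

8

Descendants of 3 (including itself): 3, 4, 7, 9, 6, 1, 2, 8. That's 8.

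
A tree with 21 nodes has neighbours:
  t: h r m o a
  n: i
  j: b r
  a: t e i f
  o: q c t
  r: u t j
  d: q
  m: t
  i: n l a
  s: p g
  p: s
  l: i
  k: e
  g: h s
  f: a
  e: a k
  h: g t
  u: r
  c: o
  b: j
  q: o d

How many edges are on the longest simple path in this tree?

Starting from p, a farthest node is k at distance 7.
One longest path: p - s - g - h - t - a - e - k.
So the diameter is 7.

7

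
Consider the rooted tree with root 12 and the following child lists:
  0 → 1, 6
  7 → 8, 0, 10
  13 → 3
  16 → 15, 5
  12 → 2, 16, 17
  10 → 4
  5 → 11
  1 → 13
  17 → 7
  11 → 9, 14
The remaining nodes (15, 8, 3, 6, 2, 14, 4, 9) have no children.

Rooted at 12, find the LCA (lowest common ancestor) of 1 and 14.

Ancestors of 1 (toward the root): 1, 0, 7, 17, 12.
Ancestors of 14: 14, 11, 5, 16, 12.
The deepest node appearing in both lists is 12.

12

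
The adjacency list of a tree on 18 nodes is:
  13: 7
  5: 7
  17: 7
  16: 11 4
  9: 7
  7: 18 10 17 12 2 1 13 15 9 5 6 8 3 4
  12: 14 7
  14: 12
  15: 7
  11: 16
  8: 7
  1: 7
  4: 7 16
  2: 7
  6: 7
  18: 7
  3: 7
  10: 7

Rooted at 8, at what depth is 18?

2

Path from 8 to 18: 8 → 7 → 18, which has 2 edges.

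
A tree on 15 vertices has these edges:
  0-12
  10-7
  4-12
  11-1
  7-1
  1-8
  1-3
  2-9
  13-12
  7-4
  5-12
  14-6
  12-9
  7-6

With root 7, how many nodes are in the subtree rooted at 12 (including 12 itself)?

Descendants of 12 (including itself): 12, 5, 9, 0, 13, 2. That's 6.

6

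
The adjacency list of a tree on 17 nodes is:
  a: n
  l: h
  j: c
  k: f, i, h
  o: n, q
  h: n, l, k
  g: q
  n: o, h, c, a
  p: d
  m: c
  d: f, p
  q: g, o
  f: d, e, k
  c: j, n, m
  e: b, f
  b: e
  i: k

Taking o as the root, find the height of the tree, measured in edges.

6

The longest root-to-leaf path is o → n → h → k → f → e → b (6 edges).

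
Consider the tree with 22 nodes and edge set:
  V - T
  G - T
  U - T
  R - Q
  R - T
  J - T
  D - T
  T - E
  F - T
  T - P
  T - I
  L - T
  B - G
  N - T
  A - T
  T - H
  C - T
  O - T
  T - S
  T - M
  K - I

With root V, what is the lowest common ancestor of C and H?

Ancestors of C (toward the root): C, T, V.
Ancestors of H: H, T, V.
The deepest node appearing in both lists is T.

T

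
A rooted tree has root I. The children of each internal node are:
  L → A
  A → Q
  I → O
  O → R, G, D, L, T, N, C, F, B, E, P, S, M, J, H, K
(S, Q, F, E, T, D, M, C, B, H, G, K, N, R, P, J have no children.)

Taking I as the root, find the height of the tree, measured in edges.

A deepest node is Q, reached by I → O → L → A → Q.
That path has 4 edges, so the height is 4.

4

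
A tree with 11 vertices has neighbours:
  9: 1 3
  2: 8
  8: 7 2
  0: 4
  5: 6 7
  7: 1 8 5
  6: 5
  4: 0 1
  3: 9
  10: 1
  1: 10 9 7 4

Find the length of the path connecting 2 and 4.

4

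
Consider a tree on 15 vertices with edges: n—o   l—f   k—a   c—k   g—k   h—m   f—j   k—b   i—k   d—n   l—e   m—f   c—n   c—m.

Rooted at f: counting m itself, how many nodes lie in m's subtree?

Descendants of m (including itself): m, c, h, k, n, b, a, i, g, o, d. That's 11.

11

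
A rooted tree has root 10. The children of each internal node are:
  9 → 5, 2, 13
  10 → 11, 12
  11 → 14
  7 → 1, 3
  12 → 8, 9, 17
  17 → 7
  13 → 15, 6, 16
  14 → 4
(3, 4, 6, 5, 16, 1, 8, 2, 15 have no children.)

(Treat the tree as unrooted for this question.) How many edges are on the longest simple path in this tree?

7

BFS from 4 reaches 6 last, at distance 7; BFS from 6 confirms no node is farther.
Path: 4 - 14 - 11 - 10 - 12 - 9 - 13 - 6.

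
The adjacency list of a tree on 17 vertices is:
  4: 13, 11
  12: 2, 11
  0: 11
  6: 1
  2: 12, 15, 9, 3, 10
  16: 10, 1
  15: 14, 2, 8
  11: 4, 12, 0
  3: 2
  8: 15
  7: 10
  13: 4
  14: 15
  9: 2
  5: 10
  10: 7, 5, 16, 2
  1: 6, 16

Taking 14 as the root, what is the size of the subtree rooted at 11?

Descendants of 11 (including itself): 11, 4, 0, 13. That's 4.

4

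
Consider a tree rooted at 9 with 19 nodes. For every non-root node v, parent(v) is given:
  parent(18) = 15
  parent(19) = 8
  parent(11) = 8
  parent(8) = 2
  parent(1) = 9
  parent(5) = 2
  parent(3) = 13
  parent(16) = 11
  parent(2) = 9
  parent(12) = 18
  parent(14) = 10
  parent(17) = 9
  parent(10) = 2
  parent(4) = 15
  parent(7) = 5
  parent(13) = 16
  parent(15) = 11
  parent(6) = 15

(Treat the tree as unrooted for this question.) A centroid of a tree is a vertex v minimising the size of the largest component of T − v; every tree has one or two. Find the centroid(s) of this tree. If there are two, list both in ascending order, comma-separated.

8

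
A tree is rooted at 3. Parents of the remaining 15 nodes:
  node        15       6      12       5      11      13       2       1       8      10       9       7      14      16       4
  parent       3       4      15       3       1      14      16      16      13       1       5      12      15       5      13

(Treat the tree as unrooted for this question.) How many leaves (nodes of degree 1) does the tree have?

7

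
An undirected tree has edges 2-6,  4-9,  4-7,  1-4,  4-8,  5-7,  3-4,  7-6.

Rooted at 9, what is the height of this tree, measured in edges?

4

The longest root-to-leaf path is 9 → 4 → 7 → 6 → 2 (4 edges).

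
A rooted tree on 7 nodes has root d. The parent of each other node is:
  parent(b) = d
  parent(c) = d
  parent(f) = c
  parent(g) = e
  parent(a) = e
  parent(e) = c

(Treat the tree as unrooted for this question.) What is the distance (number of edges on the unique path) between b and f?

b - d - c - f: 3 edges.

3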